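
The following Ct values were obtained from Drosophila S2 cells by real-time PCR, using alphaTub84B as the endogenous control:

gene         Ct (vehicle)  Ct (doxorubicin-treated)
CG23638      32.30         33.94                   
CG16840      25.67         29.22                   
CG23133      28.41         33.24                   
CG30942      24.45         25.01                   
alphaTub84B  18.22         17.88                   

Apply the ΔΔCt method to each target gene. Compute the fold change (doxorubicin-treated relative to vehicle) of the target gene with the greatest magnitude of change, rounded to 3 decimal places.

CG23638: ΔΔCt = (33.94−17.88) − (32.30−18.22) = 16.06 − 14.08 = 1.98; fold change = 2^-1.98 = 0.253
CG16840: ΔΔCt = (29.22−17.88) − (25.67−18.22) = 11.34 − 7.45 = 3.89; fold change = 2^-3.89 = 0.067
CG23133: ΔΔCt = (33.24−17.88) − (28.41−18.22) = 15.36 − 10.19 = 5.17; fold change = 2^-5.17 = 0.028
CG30942: ΔΔCt = (25.01−17.88) − (24.45−18.22) = 7.13 − 6.23 = 0.90; fold change = 2^-0.90 = 0.536
CG23133 has the largest |ΔΔCt| = 5.17.

0.028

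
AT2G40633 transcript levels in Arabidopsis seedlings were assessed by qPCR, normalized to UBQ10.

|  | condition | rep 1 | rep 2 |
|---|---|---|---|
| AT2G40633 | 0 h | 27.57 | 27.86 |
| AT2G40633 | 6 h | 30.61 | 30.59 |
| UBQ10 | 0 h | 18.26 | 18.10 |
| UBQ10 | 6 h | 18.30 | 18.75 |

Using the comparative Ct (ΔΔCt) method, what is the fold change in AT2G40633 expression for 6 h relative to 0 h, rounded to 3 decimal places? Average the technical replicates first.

Mean Ct: AT2G40633 0 h 27.715; AT2G40633 6 h 30.600; UBQ10 0 h 18.180; UBQ10 6 h 18.525
ΔCt(0 h) = 27.715 − 18.180 = 9.535
ΔCt(6 h) = 30.600 − 18.525 = 12.075
ΔΔCt = 12.075 − 9.535 = 2.540
Fold change = 2^(−2.540) = 0.1719

0.172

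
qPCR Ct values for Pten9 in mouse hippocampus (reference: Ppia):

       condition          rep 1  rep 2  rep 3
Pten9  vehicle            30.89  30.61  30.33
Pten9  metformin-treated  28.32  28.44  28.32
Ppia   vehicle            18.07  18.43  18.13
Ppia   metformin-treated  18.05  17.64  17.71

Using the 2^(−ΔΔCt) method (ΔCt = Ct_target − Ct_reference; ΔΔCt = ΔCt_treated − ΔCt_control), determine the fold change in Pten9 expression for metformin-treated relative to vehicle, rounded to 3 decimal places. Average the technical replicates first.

3.580

Mean Ct: Pten9 vehicle 30.610; Pten9 metformin-treated 28.360; Ppia vehicle 18.210; Ppia metformin-treated 17.800
ΔCt(vehicle) = 30.610 − 18.210 = 12.400
ΔCt(metformin-treated) = 28.360 − 17.800 = 10.560
ΔΔCt = 10.560 − 12.400 = -1.840
Fold change = 2^(−(-1.840)) = 2^1.840 = 3.5801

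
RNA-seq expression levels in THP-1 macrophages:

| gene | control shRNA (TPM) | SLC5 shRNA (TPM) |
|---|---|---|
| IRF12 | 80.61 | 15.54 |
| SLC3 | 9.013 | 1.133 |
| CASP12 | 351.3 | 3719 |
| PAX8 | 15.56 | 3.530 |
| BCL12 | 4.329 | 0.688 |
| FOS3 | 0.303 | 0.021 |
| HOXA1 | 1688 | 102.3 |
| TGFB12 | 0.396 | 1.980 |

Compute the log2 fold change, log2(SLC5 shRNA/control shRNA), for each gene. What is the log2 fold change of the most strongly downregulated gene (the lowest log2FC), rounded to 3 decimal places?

log2(15.54/80.61) = -2.375  (IRF12)
log2(1.133/9.013) = -2.992  (SLC3)
log2(3719/351.3) = 3.404  (CASP12)
log2(3.530/15.56) = -2.140  (PAX8)
log2(0.688/4.329) = -2.654  (BCL12)
log2(0.021/0.303) = -3.851  (FOS3)
log2(102.3/1688) = -4.044  (HOXA1)
log2(1.980/0.396) = 2.322  (TGFB12)
HOXA1 is most strongly downregulated.

-4.044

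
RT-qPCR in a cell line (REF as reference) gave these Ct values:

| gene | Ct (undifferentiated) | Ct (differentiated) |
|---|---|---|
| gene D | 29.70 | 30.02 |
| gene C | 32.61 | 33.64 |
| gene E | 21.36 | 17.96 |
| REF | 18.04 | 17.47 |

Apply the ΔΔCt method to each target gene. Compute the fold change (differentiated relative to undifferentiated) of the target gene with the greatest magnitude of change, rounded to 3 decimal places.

gene D: ΔΔCt = (30.02−17.47) − (29.70−18.04) = 12.55 − 11.66 = 0.89; fold change = 2^-0.89 = 0.540
gene C: ΔΔCt = (33.64−17.47) − (32.61−18.04) = 16.17 − 14.57 = 1.60; fold change = 2^-1.60 = 0.330
gene E: ΔΔCt = (17.96−17.47) − (21.36−18.04) = 0.49 − 3.32 = -2.83; fold change = 2^2.83 = 7.111
gene E has the largest |ΔΔCt| = 2.83.

7.111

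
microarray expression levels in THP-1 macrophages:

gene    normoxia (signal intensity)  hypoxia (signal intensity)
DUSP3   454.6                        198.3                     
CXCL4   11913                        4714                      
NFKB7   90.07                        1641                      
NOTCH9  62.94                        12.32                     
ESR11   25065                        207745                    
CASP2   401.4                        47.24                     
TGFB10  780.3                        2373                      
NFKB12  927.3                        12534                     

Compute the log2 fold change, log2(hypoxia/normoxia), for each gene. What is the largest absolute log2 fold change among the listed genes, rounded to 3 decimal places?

log2(198.3/454.6) = -1.197  (DUSP3)
log2(4714/11913) = -1.338  (CXCL4)
log2(1641/90.07) = 4.187  (NFKB7)
log2(12.32/62.94) = -2.353  (NOTCH9)
log2(207745/25065) = 3.051  (ESR11)
log2(47.24/401.4) = -3.087  (CASP2)
log2(2373/780.3) = 1.605  (TGFB10)
log2(12534/927.3) = 3.757  (NFKB12)
The largest magnitude belongs to NFKB7.

4.187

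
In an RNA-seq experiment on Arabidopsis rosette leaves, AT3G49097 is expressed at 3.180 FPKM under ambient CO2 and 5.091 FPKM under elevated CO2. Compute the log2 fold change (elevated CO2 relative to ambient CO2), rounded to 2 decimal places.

Fold change = 5.091 / 3.180 = 1.6009
log2(1.6009) = 0.679

0.68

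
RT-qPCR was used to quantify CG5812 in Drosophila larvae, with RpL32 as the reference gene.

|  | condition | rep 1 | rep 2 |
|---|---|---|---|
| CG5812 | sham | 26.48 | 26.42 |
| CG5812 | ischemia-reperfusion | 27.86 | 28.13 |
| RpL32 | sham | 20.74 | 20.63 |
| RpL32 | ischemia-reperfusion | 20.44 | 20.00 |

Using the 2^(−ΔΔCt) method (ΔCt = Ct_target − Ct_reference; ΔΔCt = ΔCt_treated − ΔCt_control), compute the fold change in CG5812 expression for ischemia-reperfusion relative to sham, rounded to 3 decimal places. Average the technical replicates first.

0.248

Mean Ct: CG5812 sham 26.450; CG5812 ischemia-reperfusion 27.995; RpL32 sham 20.685; RpL32 ischemia-reperfusion 20.220
ΔCt(sham) = 26.450 − 20.685 = 5.765
ΔCt(ischemia-reperfusion) = 27.995 − 20.220 = 7.775
ΔΔCt = 7.775 − 5.765 = 2.010
Fold change = 2^(−2.010) = 0.2483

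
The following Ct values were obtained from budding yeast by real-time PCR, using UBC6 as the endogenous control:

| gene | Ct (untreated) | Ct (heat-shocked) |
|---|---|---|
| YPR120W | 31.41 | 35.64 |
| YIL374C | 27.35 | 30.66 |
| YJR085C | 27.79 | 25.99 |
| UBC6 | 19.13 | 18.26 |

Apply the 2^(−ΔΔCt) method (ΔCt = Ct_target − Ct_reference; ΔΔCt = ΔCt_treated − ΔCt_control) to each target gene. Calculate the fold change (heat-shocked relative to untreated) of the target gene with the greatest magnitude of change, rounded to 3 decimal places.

0.029

YPR120W: ΔΔCt = (35.64−18.26) − (31.41−19.13) = 17.38 − 12.28 = 5.10; fold change = 2^-5.10 = 0.029
YIL374C: ΔΔCt = (30.66−18.26) − (27.35−19.13) = 12.40 − 8.22 = 4.18; fold change = 2^-4.18 = 0.055
YJR085C: ΔΔCt = (25.99−18.26) − (27.79−19.13) = 7.73 − 8.66 = -0.93; fold change = 2^0.93 = 1.905
YPR120W has the largest |ΔΔCt| = 5.10.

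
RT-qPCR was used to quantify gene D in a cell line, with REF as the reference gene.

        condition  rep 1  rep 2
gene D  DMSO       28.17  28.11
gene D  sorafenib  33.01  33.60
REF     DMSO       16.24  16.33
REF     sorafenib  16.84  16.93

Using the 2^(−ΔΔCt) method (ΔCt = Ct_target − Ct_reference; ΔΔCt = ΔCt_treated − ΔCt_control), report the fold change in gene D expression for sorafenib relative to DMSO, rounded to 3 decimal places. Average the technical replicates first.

0.042

Mean Ct: gene D DMSO 28.140; gene D sorafenib 33.305; REF DMSO 16.285; REF sorafenib 16.885
ΔCt(DMSO) = 28.140 − 16.285 = 11.855
ΔCt(sorafenib) = 33.305 − 16.885 = 16.420
ΔΔCt = 16.420 − 11.855 = 4.565
Fold change = 2^(−4.565) = 0.0422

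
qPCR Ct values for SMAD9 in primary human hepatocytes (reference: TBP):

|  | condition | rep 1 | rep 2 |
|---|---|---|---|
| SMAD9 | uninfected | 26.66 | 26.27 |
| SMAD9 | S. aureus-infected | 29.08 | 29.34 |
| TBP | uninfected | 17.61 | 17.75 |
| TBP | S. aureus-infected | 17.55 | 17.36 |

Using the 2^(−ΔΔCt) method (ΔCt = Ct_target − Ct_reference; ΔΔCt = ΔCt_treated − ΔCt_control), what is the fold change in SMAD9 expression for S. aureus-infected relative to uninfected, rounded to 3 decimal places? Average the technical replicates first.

0.128

Mean Ct: SMAD9 uninfected 26.465; SMAD9 S. aureus-infected 29.210; TBP uninfected 17.680; TBP S. aureus-infected 17.455
ΔCt(uninfected) = 26.465 − 17.680 = 8.785
ΔCt(S. aureus-infected) = 29.210 − 17.455 = 11.755
ΔΔCt = 11.755 − 8.785 = 2.970
Fold change = 2^(−2.970) = 0.1276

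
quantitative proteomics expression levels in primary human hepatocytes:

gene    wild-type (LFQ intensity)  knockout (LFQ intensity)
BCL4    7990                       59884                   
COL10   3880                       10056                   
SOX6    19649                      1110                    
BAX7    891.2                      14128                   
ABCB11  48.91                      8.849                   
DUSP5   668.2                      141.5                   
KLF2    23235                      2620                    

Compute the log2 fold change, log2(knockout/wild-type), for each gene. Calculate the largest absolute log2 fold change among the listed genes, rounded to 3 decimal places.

4.146

log2(59884/7990) = 2.906  (BCL4)
log2(10056/3880) = 1.374  (COL10)
log2(1110/19649) = -4.146  (SOX6)
log2(14128/891.2) = 3.987  (BAX7)
log2(8.849/48.91) = -2.467  (ABCB11)
log2(141.5/668.2) = -2.239  (DUSP5)
log2(2620/23235) = -3.149  (KLF2)
The largest magnitude belongs to SOX6.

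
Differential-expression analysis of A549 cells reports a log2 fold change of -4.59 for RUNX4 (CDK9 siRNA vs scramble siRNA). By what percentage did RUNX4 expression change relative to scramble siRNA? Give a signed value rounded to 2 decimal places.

Fold change = 2^(-4.59) = 0.0415
Percent change = (FC − 1) × 100% = (0.0415 − 1) × 100 = -95.85%

-95.85%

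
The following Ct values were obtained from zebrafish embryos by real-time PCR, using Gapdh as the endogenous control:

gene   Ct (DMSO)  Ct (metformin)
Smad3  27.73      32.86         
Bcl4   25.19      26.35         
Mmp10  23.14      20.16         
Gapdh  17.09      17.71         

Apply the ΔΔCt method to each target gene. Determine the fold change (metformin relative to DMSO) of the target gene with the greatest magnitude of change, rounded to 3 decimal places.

0.044

Smad3: ΔΔCt = (32.86−17.71) − (27.73−17.09) = 15.15 − 10.64 = 4.51; fold change = 2^-4.51 = 0.044
Bcl4: ΔΔCt = (26.35−17.71) − (25.19−17.09) = 8.64 − 8.10 = 0.54; fold change = 2^-0.54 = 0.688
Mmp10: ΔΔCt = (20.16−17.71) − (23.14−17.09) = 2.45 − 6.05 = -3.60; fold change = 2^3.60 = 12.126
Smad3 has the largest |ΔΔCt| = 4.51.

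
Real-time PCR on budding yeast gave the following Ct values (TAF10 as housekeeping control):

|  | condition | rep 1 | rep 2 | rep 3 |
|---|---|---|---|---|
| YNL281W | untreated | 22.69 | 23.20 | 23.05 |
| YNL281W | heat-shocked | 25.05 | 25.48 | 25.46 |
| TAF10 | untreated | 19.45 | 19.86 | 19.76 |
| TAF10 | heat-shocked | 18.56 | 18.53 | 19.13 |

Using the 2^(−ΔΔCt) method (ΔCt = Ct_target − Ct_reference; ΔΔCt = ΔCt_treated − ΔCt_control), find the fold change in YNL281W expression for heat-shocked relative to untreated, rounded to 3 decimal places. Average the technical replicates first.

0.102

Mean Ct: YNL281W untreated 22.980; YNL281W heat-shocked 25.330; TAF10 untreated 19.690; TAF10 heat-shocked 18.740
ΔCt(untreated) = 22.980 − 19.690 = 3.290
ΔCt(heat-shocked) = 25.330 − 18.740 = 6.590
ΔΔCt = 6.590 − 3.290 = 3.300
Fold change = 2^(−3.300) = 0.1015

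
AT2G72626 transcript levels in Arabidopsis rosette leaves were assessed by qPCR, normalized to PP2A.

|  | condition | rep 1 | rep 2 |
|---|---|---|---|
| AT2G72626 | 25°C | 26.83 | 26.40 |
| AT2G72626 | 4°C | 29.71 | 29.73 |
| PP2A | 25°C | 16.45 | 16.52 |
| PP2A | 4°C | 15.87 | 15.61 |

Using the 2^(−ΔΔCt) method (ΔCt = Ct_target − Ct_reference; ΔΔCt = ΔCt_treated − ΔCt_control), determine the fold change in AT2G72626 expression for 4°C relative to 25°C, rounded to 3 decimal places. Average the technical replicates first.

Mean Ct: AT2G72626 25°C 26.615; AT2G72626 4°C 29.720; PP2A 25°C 16.485; PP2A 4°C 15.740
ΔCt(25°C) = 26.615 − 16.485 = 10.130
ΔCt(4°C) = 29.720 − 15.740 = 13.980
ΔΔCt = 13.980 − 10.130 = 3.850
Fold change = 2^(−3.850) = 0.0693

0.069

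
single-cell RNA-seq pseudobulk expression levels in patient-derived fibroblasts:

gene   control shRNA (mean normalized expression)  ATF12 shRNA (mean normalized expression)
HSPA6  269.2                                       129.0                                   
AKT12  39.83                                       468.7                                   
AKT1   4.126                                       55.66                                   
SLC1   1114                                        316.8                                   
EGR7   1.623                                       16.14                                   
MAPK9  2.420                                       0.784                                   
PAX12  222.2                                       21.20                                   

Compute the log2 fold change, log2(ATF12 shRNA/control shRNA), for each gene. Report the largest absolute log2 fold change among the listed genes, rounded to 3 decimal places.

3.754

log2(129.0/269.2) = -1.061  (HSPA6)
log2(468.7/39.83) = 3.557  (AKT12)
log2(55.66/4.126) = 3.754  (AKT1)
log2(316.8/1114) = -1.814  (SLC1)
log2(16.14/1.623) = 3.314  (EGR7)
log2(0.784/2.420) = -1.626  (MAPK9)
log2(21.20/222.2) = -3.390  (PAX12)
The largest magnitude belongs to AKT1.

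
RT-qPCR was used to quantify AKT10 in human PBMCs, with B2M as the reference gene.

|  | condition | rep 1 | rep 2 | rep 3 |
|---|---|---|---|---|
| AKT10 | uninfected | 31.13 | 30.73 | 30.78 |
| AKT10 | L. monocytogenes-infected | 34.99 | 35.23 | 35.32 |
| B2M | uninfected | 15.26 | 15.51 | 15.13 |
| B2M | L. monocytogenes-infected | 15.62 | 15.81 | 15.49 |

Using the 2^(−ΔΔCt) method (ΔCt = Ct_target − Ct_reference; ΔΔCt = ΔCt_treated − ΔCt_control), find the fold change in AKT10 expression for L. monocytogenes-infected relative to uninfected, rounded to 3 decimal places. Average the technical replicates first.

0.064

Mean Ct: AKT10 uninfected 30.880; AKT10 L. monocytogenes-infected 35.180; B2M uninfected 15.300; B2M L. monocytogenes-infected 15.640
ΔCt(uninfected) = 30.880 − 15.300 = 15.580
ΔCt(L. monocytogenes-infected) = 35.180 − 15.640 = 19.540
ΔΔCt = 19.540 − 15.580 = 3.960
Fold change = 2^(−3.960) = 0.0643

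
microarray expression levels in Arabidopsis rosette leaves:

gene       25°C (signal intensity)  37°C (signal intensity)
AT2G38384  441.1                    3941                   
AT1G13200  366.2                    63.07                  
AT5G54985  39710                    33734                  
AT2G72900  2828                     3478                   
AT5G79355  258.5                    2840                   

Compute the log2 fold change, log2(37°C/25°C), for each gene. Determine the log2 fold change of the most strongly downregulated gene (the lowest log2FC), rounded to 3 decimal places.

log2(3941/441.1) = 3.159  (AT2G38384)
log2(63.07/366.2) = -2.538  (AT1G13200)
log2(33734/39710) = -0.235  (AT5G54985)
log2(3478/2828) = 0.298  (AT2G72900)
log2(2840/258.5) = 3.458  (AT5G79355)
AT1G13200 is most strongly downregulated.

-2.538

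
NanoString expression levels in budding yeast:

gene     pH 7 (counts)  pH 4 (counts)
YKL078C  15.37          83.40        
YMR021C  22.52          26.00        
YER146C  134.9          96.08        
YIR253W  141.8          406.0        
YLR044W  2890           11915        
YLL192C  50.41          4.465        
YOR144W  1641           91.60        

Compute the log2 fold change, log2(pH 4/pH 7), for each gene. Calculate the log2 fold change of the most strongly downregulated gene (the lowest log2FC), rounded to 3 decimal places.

log2(83.40/15.37) = 2.440  (YKL078C)
log2(26.00/22.52) = 0.207  (YMR021C)
log2(96.08/134.9) = -0.490  (YER146C)
log2(406.0/141.8) = 1.518  (YIR253W)
log2(11915/2890) = 2.044  (YLR044W)
log2(4.465/50.41) = -3.497  (YLL192C)
log2(91.60/1641) = -4.163  (YOR144W)
YOR144W is most strongly downregulated.

-4.163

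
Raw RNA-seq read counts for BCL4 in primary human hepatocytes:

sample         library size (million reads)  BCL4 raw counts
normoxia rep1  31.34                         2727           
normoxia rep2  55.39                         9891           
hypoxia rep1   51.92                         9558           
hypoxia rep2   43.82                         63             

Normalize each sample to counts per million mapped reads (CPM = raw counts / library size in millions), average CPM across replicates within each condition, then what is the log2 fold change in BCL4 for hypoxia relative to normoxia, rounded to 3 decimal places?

-0.518

CPM(normoxia rep1) = 2727 / 31.34 = 87.0134
CPM(normoxia rep2) = 9891 / 55.39 = 178.5701
CPM(hypoxia rep1) = 9558 / 51.92 = 184.0909
CPM(hypoxia rep2) = 63 / 43.82 = 1.4377
mean CPM(normoxia) = 132.7918; mean CPM(hypoxia) = 92.7643
Fold change = 92.7643 / 132.7918 = 0.69857
log2(0.69857) = -0.5175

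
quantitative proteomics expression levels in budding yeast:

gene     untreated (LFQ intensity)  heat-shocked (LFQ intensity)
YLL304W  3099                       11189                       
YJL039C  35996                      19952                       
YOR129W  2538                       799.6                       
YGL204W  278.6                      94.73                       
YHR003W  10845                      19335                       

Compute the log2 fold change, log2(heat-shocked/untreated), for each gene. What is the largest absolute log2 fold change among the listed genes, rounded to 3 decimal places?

1.852

log2(11189/3099) = 1.852  (YLL304W)
log2(19952/35996) = -0.851  (YJL039C)
log2(799.6/2538) = -1.666  (YOR129W)
log2(94.73/278.6) = -1.556  (YGL204W)
log2(19335/10845) = 0.834  (YHR003W)
The largest magnitude belongs to YLL304W.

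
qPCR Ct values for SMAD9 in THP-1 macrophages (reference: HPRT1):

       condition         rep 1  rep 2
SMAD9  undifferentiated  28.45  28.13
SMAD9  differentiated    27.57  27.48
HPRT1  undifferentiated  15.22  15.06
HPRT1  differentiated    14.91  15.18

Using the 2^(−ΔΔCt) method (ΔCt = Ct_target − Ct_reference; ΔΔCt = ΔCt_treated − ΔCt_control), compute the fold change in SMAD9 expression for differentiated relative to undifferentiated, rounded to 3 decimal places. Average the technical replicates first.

Mean Ct: SMAD9 undifferentiated 28.290; SMAD9 differentiated 27.525; HPRT1 undifferentiated 15.140; HPRT1 differentiated 15.045
ΔCt(undifferentiated) = 28.290 − 15.140 = 13.150
ΔCt(differentiated) = 27.525 − 15.045 = 12.480
ΔΔCt = 12.480 − 13.150 = -0.670
Fold change = 2^(−(-0.670)) = 2^0.670 = 1.5911

1.591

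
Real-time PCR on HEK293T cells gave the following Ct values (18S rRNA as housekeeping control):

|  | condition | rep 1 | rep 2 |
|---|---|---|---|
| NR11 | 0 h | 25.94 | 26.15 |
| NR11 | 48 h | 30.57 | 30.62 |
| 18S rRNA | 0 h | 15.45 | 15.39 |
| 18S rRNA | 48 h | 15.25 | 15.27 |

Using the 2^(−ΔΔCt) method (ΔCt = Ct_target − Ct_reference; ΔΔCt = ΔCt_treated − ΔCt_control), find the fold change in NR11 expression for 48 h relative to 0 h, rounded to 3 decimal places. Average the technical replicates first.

Mean Ct: NR11 0 h 26.045; NR11 48 h 30.595; 18S rRNA 0 h 15.420; 18S rRNA 48 h 15.260
ΔCt(0 h) = 26.045 − 15.420 = 10.625
ΔCt(48 h) = 30.595 − 15.260 = 15.335
ΔΔCt = 15.335 − 10.625 = 4.710
Fold change = 2^(−4.710) = 0.0382

0.038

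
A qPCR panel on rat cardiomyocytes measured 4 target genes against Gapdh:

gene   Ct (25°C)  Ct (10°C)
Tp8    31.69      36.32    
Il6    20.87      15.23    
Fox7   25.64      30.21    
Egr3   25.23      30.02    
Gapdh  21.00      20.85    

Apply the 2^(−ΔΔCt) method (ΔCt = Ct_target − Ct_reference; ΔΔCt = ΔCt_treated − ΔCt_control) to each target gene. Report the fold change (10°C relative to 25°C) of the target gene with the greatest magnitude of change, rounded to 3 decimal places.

Tp8: ΔΔCt = (36.32−20.85) − (31.69−21.00) = 15.47 − 10.69 = 4.78; fold change = 2^-4.78 = 0.036
Il6: ΔΔCt = (15.23−20.85) − (20.87−21.00) = -5.62 − (-0.13) = -5.49; fold change = 2^5.49 = 44.942
Fox7: ΔΔCt = (30.21−20.85) − (25.64−21.00) = 9.36 − 4.64 = 4.72; fold change = 2^-4.72 = 0.038
Egr3: ΔΔCt = (30.02−20.85) − (25.23−21.00) = 9.17 − 4.23 = 4.94; fold change = 2^-4.94 = 0.033
Il6 has the largest |ΔΔCt| = 5.49.

44.942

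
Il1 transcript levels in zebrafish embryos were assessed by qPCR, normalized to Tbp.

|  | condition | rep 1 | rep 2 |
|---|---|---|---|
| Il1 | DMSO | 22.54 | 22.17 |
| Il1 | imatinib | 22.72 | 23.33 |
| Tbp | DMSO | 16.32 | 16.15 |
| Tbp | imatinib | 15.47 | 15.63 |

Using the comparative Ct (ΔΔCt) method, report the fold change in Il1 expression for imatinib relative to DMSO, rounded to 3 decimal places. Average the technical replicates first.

Mean Ct: Il1 DMSO 22.355; Il1 imatinib 23.025; Tbp DMSO 16.235; Tbp imatinib 15.550
ΔCt(DMSO) = 22.355 − 16.235 = 6.120
ΔCt(imatinib) = 23.025 − 15.550 = 7.475
ΔΔCt = 7.475 − 6.120 = 1.355
Fold change = 2^(−1.355) = 0.3909

0.391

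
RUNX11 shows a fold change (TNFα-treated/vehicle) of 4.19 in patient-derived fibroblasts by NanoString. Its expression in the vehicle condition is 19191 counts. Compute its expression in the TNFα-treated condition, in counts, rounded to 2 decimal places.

80410.29

TNFα-treated expression = 19191 × 4.19 = 80410.29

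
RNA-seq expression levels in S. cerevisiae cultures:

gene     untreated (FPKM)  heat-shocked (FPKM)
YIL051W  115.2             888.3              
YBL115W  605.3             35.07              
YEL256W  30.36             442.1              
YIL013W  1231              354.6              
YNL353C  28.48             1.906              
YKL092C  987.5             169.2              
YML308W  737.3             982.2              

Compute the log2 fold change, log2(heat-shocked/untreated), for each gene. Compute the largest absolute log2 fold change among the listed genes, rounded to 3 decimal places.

4.109

log2(888.3/115.2) = 2.947  (YIL051W)
log2(35.07/605.3) = -4.109  (YBL115W)
log2(442.1/30.36) = 3.864  (YEL256W)
log2(354.6/1231) = -1.796  (YIL013W)
log2(1.906/28.48) = -3.901  (YNL353C)
log2(169.2/987.5) = -2.545  (YKL092C)
log2(982.2/737.3) = 0.414  (YML308W)
The largest magnitude belongs to YBL115W.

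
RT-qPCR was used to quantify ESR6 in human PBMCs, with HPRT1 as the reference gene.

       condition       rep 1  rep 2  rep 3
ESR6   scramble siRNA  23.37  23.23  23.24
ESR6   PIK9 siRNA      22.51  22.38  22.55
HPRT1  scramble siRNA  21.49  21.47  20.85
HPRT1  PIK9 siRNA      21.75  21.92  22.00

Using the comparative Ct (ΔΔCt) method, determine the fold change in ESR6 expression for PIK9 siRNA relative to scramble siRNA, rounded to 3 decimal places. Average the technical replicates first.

2.676

Mean Ct: ESR6 scramble siRNA 23.280; ESR6 PIK9 siRNA 22.480; HPRT1 scramble siRNA 21.270; HPRT1 PIK9 siRNA 21.890
ΔCt(scramble siRNA) = 23.280 − 21.270 = 2.010
ΔCt(PIK9 siRNA) = 22.480 − 21.890 = 0.590
ΔΔCt = 0.590 − 2.010 = -1.420
Fold change = 2^(−(-1.420)) = 2^1.420 = 2.6759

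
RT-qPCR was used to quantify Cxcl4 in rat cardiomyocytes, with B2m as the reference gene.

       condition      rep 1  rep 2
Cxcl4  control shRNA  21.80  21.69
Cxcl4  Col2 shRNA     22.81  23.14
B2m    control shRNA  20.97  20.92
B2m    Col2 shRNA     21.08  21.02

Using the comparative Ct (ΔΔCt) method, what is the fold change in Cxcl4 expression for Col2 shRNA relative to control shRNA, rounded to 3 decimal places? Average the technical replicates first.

0.459

Mean Ct: Cxcl4 control shRNA 21.745; Cxcl4 Col2 shRNA 22.975; B2m control shRNA 20.945; B2m Col2 shRNA 21.050
ΔCt(control shRNA) = 21.745 − 20.945 = 0.800
ΔCt(Col2 shRNA) = 22.975 − 21.050 = 1.925
ΔΔCt = 1.925 − 0.800 = 1.125
Fold change = 2^(−1.125) = 0.4585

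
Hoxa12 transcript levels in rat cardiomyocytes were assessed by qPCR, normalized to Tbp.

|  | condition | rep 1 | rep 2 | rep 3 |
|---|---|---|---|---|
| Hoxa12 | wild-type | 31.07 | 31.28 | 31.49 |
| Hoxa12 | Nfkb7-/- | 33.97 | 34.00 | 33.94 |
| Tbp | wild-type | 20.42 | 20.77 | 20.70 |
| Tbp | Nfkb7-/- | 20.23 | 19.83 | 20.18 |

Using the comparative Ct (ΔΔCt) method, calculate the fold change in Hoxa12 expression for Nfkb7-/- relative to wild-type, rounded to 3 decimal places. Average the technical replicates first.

0.106

Mean Ct: Hoxa12 wild-type 31.280; Hoxa12 Nfkb7-/- 33.970; Tbp wild-type 20.630; Tbp Nfkb7-/- 20.080
ΔCt(wild-type) = 31.280 − 20.630 = 10.650
ΔCt(Nfkb7-/-) = 33.970 − 20.080 = 13.890
ΔΔCt = 13.890 − 10.650 = 3.240
Fold change = 2^(−3.240) = 0.1058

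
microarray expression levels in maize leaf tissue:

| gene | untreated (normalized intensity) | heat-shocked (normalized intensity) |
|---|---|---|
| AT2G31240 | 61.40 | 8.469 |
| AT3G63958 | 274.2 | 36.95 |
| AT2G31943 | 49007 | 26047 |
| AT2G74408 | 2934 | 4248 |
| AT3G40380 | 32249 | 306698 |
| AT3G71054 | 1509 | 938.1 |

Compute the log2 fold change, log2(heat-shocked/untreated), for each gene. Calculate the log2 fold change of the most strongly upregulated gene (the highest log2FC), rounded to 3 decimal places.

log2(8.469/61.40) = -2.858  (AT2G31240)
log2(36.95/274.2) = -2.892  (AT3G63958)
log2(26047/49007) = -0.912  (AT2G31943)
log2(4248/2934) = 0.534  (AT2G74408)
log2(306698/32249) = 3.249  (AT3G40380)
log2(938.1/1509) = -0.686  (AT3G71054)
AT3G40380 is most strongly upregulated.

3.249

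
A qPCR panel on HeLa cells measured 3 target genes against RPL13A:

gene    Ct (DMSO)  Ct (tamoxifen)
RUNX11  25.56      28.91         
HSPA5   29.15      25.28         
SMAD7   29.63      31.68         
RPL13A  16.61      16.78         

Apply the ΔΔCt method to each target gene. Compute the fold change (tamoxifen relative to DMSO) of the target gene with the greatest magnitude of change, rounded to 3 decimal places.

16.450

RUNX11: ΔΔCt = (28.91−16.78) − (25.56−16.61) = 12.13 − 8.95 = 3.18; fold change = 2^-3.18 = 0.110
HSPA5: ΔΔCt = (25.28−16.78) − (29.15−16.61) = 8.50 − 12.54 = -4.04; fold change = 2^4.04 = 16.450
SMAD7: ΔΔCt = (31.68−16.78) − (29.63−16.61) = 14.90 − 13.02 = 1.88; fold change = 2^-1.88 = 0.272
HSPA5 has the largest |ΔΔCt| = 4.04.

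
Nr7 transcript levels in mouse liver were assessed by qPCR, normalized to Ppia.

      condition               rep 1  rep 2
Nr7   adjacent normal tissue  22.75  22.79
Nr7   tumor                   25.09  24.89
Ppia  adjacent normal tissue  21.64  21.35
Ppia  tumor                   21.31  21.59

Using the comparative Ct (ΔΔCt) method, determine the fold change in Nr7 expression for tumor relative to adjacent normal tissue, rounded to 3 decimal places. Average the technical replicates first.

0.208

Mean Ct: Nr7 adjacent normal tissue 22.770; Nr7 tumor 24.990; Ppia adjacent normal tissue 21.495; Ppia tumor 21.450
ΔCt(adjacent normal tissue) = 22.770 − 21.495 = 1.275
ΔCt(tumor) = 24.990 − 21.450 = 3.540
ΔΔCt = 3.540 − 1.275 = 2.265
Fold change = 2^(−2.265) = 0.2080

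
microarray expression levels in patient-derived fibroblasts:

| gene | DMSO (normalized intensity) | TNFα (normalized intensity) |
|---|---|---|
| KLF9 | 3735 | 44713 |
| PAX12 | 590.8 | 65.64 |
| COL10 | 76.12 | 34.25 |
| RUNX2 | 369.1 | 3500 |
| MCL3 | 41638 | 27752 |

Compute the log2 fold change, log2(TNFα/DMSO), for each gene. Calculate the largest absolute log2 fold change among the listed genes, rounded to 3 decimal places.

log2(44713/3735) = 3.582  (KLF9)
log2(65.64/590.8) = -3.170  (PAX12)
log2(34.25/76.12) = -1.152  (COL10)
log2(3500/369.1) = 3.245  (RUNX2)
log2(27752/41638) = -0.585  (MCL3)
The largest magnitude belongs to KLF9.

3.582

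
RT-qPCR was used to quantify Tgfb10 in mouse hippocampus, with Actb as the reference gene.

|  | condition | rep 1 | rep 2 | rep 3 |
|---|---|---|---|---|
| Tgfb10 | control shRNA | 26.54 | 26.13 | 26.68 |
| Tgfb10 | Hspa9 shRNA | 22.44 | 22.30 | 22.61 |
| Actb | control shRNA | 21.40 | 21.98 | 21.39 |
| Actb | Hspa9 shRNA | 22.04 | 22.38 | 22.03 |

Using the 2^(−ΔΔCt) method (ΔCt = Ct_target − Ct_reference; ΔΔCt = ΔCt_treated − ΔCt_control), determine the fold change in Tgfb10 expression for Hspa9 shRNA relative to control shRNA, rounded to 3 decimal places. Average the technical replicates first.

23.588

Mean Ct: Tgfb10 control shRNA 26.450; Tgfb10 Hspa9 shRNA 22.450; Actb control shRNA 21.590; Actb Hspa9 shRNA 22.150
ΔCt(control shRNA) = 26.450 − 21.590 = 4.860
ΔCt(Hspa9 shRNA) = 22.450 − 22.150 = 0.300
ΔΔCt = 0.300 − 4.860 = -4.560
Fold change = 2^(−(-4.560)) = 2^4.560 = 23.5883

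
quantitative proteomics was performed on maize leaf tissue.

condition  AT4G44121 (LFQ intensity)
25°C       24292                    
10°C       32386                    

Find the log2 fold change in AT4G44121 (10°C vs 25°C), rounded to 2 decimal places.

0.41

Fold change = 32386 / 24292 = 1.3332
log2(1.3332) = 0.415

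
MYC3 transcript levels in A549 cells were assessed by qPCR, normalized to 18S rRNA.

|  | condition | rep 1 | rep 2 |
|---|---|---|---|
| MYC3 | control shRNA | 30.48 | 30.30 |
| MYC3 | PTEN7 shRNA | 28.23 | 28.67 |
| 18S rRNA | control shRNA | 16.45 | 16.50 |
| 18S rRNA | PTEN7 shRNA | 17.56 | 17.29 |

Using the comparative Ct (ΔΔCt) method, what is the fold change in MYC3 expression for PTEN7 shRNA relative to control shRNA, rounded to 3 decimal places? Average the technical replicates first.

Mean Ct: MYC3 control shRNA 30.390; MYC3 PTEN7 shRNA 28.450; 18S rRNA control shRNA 16.475; 18S rRNA PTEN7 shRNA 17.425
ΔCt(control shRNA) = 30.390 − 16.475 = 13.915
ΔCt(PTEN7 shRNA) = 28.450 − 17.425 = 11.025
ΔΔCt = 11.025 − 13.915 = -2.890
Fold change = 2^(−(-2.890)) = 2^2.890 = 7.4127

7.413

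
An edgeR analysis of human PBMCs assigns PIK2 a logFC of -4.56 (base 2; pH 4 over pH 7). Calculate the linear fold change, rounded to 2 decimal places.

Fold change = 2^(-4.56) = 0.042

0.04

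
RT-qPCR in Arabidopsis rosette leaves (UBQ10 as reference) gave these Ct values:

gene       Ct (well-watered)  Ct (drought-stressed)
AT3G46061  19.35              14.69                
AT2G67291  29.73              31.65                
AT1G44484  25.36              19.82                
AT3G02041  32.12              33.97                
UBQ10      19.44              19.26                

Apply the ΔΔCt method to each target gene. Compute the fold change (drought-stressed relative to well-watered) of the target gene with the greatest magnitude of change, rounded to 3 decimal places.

41.070

AT3G46061: ΔΔCt = (14.69−19.26) − (19.35−19.44) = -4.57 − (-0.09) = -4.48; fold change = 2^4.48 = 22.316
AT2G67291: ΔΔCt = (31.65−19.26) − (29.73−19.44) = 12.39 − 10.29 = 2.10; fold change = 2^-2.10 = 0.233
AT1G44484: ΔΔCt = (19.82−19.26) − (25.36−19.44) = 0.56 − 5.92 = -5.36; fold change = 2^5.36 = 41.070
AT3G02041: ΔΔCt = (33.97−19.26) − (32.12−19.44) = 14.71 − 12.68 = 2.03; fold change = 2^-2.03 = 0.245
AT1G44484 has the largest |ΔΔCt| = 5.36.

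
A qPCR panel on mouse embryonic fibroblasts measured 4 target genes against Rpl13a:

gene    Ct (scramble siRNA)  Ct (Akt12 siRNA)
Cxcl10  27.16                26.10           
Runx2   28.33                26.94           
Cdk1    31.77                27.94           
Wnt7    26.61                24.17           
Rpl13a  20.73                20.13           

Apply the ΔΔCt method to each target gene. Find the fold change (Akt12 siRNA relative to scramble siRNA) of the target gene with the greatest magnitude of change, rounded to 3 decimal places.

Cxcl10: ΔΔCt = (26.10−20.13) − (27.16−20.73) = 5.97 − 6.43 = -0.46; fold change = 2^0.46 = 1.376
Runx2: ΔΔCt = (26.94−20.13) − (28.33−20.73) = 6.81 − 7.60 = -0.79; fold change = 2^0.79 = 1.729
Cdk1: ΔΔCt = (27.94−20.13) − (31.77−20.73) = 7.81 − 11.04 = -3.23; fold change = 2^3.23 = 9.383
Wnt7: ΔΔCt = (24.17−20.13) − (26.61−20.73) = 4.04 − 5.88 = -1.84; fold change = 2^1.84 = 3.580
Cdk1 has the largest |ΔΔCt| = 3.23.

9.383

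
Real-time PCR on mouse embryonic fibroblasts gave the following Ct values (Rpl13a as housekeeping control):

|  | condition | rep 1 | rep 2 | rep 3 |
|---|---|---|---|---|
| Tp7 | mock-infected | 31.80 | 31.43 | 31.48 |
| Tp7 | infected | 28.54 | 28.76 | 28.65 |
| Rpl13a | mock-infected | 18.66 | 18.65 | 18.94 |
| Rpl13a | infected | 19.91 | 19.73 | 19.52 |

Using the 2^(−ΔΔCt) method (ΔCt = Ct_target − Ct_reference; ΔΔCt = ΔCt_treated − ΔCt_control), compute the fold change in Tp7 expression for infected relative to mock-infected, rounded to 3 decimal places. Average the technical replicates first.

14.825

Mean Ct: Tp7 mock-infected 31.570; Tp7 infected 28.650; Rpl13a mock-infected 18.750; Rpl13a infected 19.720
ΔCt(mock-infected) = 31.570 − 18.750 = 12.820
ΔCt(infected) = 28.650 − 19.720 = 8.930
ΔΔCt = 8.930 − 12.820 = -3.890
Fold change = 2^(−(-3.890)) = 2^3.890 = 14.8254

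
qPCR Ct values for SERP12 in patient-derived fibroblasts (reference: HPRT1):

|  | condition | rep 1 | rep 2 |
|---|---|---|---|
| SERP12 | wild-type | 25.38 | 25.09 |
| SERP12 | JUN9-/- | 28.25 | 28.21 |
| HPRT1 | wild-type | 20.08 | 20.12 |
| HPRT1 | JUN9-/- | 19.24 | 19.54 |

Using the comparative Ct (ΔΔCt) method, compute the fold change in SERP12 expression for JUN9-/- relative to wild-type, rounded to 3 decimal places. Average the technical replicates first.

Mean Ct: SERP12 wild-type 25.235; SERP12 JUN9-/- 28.230; HPRT1 wild-type 20.100; HPRT1 JUN9-/- 19.390
ΔCt(wild-type) = 25.235 − 20.100 = 5.135
ΔCt(JUN9-/-) = 28.230 − 19.390 = 8.840
ΔΔCt = 8.840 − 5.135 = 3.705
Fold change = 2^(−3.705) = 0.0767

0.077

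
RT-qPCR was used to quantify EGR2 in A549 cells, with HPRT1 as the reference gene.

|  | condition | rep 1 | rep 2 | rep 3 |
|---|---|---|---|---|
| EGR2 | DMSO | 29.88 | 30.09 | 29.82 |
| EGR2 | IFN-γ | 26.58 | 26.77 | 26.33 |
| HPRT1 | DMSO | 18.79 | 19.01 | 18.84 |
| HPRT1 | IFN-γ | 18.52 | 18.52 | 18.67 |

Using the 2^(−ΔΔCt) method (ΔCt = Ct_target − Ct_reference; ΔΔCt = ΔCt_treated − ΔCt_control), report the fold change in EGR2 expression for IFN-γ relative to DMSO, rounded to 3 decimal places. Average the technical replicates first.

Mean Ct: EGR2 DMSO 29.930; EGR2 IFN-γ 26.560; HPRT1 DMSO 18.880; HPRT1 IFN-γ 18.570
ΔCt(DMSO) = 29.930 − 18.880 = 11.050
ΔCt(IFN-γ) = 26.560 − 18.570 = 7.990
ΔΔCt = 7.990 − 11.050 = -3.060
Fold change = 2^(−(-3.060)) = 2^3.060 = 8.3397

8.340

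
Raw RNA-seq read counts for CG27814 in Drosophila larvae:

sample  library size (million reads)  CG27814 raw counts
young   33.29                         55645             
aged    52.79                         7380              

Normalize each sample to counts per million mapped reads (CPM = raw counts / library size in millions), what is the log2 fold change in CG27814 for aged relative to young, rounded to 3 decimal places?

-3.580

CPM(young) = 55645 / 33.29 = 1671.5230
CPM(aged) = 7380 / 52.79 = 139.7992
Fold change = 139.7992 / 1671.5230 = 0.08364
log2(0.08364) = -3.5797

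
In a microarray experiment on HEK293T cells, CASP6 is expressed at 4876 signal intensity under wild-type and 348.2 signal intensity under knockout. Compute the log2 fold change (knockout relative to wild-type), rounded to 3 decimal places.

-3.808

Fold change = 348.2 / 4876 = 0.0714
log2(0.0714) = -3.8077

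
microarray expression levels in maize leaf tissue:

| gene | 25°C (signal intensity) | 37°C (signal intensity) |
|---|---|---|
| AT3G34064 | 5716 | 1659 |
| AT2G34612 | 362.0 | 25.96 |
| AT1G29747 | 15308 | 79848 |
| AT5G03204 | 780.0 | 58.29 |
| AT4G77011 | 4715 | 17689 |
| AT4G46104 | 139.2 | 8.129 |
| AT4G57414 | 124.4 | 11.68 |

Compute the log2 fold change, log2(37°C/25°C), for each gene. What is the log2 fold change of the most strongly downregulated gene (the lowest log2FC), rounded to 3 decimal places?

log2(1659/5716) = -1.785  (AT3G34064)
log2(25.96/362.0) = -3.802  (AT2G34612)
log2(79848/15308) = 2.383  (AT1G29747)
log2(58.29/780.0) = -3.742  (AT5G03204)
log2(17689/4715) = 1.908  (AT4G77011)
log2(8.129/139.2) = -4.098  (AT4G46104)
log2(11.68/124.4) = -3.413  (AT4G57414)
AT4G46104 is most strongly downregulated.

-4.098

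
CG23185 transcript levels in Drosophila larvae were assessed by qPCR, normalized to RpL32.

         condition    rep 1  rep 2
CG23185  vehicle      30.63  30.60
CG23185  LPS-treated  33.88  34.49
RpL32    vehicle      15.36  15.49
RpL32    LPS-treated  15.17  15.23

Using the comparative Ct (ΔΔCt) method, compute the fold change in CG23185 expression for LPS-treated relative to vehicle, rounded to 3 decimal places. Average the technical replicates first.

Mean Ct: CG23185 vehicle 30.615; CG23185 LPS-treated 34.185; RpL32 vehicle 15.425; RpL32 LPS-treated 15.200
ΔCt(vehicle) = 30.615 − 15.425 = 15.190
ΔCt(LPS-treated) = 34.185 − 15.200 = 18.985
ΔΔCt = 18.985 − 15.190 = 3.795
Fold change = 2^(−3.795) = 0.0720

0.072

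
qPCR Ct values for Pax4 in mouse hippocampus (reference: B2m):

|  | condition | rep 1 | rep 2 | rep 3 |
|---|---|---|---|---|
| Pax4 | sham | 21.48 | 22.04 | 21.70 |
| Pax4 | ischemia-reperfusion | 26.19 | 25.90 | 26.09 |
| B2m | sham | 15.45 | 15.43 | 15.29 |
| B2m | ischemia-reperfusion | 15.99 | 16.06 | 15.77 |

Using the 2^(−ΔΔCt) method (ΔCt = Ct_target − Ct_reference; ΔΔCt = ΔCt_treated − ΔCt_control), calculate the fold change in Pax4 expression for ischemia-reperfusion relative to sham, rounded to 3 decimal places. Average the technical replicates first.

Mean Ct: Pax4 sham 21.740; Pax4 ischemia-reperfusion 26.060; B2m sham 15.390; B2m ischemia-reperfusion 15.940
ΔCt(sham) = 21.740 − 15.390 = 6.350
ΔCt(ischemia-reperfusion) = 26.060 − 15.940 = 10.120
ΔΔCt = 10.120 − 6.350 = 3.770
Fold change = 2^(−3.770) = 0.0733

0.073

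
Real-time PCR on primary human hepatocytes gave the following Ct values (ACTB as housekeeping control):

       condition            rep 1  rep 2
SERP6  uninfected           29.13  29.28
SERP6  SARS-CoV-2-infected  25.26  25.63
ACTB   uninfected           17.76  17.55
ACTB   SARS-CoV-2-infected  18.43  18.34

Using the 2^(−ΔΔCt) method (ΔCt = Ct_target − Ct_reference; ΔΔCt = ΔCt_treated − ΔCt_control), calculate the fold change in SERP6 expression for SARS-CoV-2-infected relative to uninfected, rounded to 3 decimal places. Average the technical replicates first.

Mean Ct: SERP6 uninfected 29.205; SERP6 SARS-CoV-2-infected 25.445; ACTB uninfected 17.655; ACTB SARS-CoV-2-infected 18.385
ΔCt(uninfected) = 29.205 − 17.655 = 11.550
ΔCt(SARS-CoV-2-infected) = 25.445 − 18.385 = 7.060
ΔΔCt = 7.060 − 11.550 = -4.490
Fold change = 2^(−(-4.490)) = 2^4.490 = 22.4711

22.471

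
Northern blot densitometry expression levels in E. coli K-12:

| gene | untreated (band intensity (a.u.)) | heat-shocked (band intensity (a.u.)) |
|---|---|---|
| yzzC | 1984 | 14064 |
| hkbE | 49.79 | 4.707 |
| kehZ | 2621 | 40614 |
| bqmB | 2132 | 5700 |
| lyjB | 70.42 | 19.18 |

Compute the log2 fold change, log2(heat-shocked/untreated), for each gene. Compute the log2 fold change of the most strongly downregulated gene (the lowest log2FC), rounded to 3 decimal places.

log2(14064/1984) = 2.826  (yzzC)
log2(4.707/49.79) = -3.403  (hkbE)
log2(40614/2621) = 3.954  (kehZ)
log2(5700/2132) = 1.419  (bqmB)
log2(19.18/70.42) = -1.876  (lyjB)
hkbE is most strongly downregulated.

-3.403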